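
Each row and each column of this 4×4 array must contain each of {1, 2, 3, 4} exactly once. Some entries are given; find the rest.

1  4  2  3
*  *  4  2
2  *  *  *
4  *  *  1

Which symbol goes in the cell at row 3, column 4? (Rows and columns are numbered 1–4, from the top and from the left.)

At row 2, column 1: row 2 has {2,4}; column 1 has {1,2,4}; that leaves 3.
At row 2, column 2: row 2 has {2,3,4}; column 2 has {4}; that leaves 1.
At row 3, column 2: row 3 has {2}; column 2 has {1,4}; that leaves 3.
At row 3, column 3: row 3 has {2,3}; column 3 has {2,4}; that leaves 1.
At row 3, column 4: row 3 has {1,2,3}; column 4 has {1,2,3}; that leaves 4.

4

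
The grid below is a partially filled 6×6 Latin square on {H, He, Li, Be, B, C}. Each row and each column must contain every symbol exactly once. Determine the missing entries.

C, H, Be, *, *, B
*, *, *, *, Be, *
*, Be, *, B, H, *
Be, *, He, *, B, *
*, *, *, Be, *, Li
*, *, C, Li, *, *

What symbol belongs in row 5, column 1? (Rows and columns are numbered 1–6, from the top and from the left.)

B

row 1 has {H,Be,B,C}; column 4 has {Li,Be,B} — only He is left for (r1,c4).
row 1 has {H,He,Be,B,C}; column 5 has {H,Be,B} — only Li is left for (r1,c5).
row 3 has {H,Be,B}; column 3 has {He,Be,C} — only Li is left for (r3,c3).
row 6 has {Li,C}; column 5 has {H,Li,Be,B} — only He is left for (r6,c5).
row 3 has {H,Li,Be,B}; column 1 has {Be,C} — only He is left for (r3,c1).
row 3 has {H,He,Li,Be,B}; column 6 has {Li,B} — only C is left for (r3,c6).
row 4 has {He,Be,B}; column 6 has {Li,B,C} — only H is left for (r4,c6).
row 5 has {Li,Be}; column 5 has {H,He,Li,Be,B} — only C is left for (r5,c5).
row 6 has {He,Li,C}; column 2 has {H,Be} — only B is left for (r6,c2).
row 6 has {He,Li,B,C}; column 6 has {H,Li,B,C} — only Be is left for (r6,c6).
row 2 has {Be}; column 6 has {H,Li,Be,B,C} — only He is left for (r2,c6).
row 4 has {H,He,Be,B}; column 4 has {He,Li,Be,B} — only C is left for (r4,c4).
row 5 has {Li,Be,C}; column 2 has {H,Be,B} — only He is left for (r5,c2).
row 6 has {He,Li,Be,B,C}; column 1 has {He,Be,C} — only H is left for (r6,c1).
row 2 has {He,Be}; column 4 has {He,Li,Be,B,C} — only H is left for (r2,c4).
row 4 has {H,He,Be,B,C}; column 2 has {H,He,Be,B} — only Li is left for (r4,c2).
row 5 has {He,Li,Be,C}; column 1 has {H,He,Be,C} — only B is left for (r5,c1).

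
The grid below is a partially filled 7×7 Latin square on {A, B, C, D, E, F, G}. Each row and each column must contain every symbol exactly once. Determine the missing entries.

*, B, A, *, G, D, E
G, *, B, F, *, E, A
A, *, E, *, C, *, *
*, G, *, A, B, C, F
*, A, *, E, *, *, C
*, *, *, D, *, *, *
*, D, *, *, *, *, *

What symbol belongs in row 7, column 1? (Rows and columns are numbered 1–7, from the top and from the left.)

(r1,c4) = C
(r2,c2) = C
(r2,c5) = D
(r3,c2) = F
(r4,c3) = D
(r5,c5) = F
(r6,c2) = E
(r6,c5) = A
(r7,c5) = E
(r1,c1) = F
(r4,c1) = E
(r5,c3) = G
(r5,c6) = B
(r3,c6) = G
(r5,c1) = D
(r6,c6) = F
(r7,c6) = A
(r3,c4) = B
(r3,c7) = D
(r6,c3) = C
(r7,c3) = F
(r7,c4) = G
(r7,c7) = B
(r6,c1) = B
(r6,c7) = G
(r7,c1) = C

C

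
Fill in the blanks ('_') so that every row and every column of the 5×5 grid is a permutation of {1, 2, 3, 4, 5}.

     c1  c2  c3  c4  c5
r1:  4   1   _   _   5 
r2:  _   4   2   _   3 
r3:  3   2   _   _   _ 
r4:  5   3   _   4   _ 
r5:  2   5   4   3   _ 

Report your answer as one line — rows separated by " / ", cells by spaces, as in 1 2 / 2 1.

4 1 3 2 5 / 1 4 2 5 3 / 3 2 5 1 4 / 5 3 1 4 2 / 2 5 4 3 1

At row 1, column 3: row 1 has {1,4,5}; column 3 has {2,4}; that leaves 3.
At row 1, column 4: row 1 has {1,3,4,5}; column 4 has {3,4}; that leaves 2.
At row 2, column 1: row 2 has {2,3,4}; column 1 has {2,3,4,5}; that leaves 1.
At row 2, column 4: row 2 has {1,2,3,4}; column 4 has {2,3,4}; that leaves 5.
At row 3, column 4: row 3 has {2,3}; column 4 has {2,3,4,5}; that leaves 1.
At row 3, column 5: row 3 has {1,2,3}; column 5 has {3,5}; that leaves 4.
At row 4, column 3: row 4 has {3,4,5}; column 3 has {2,3,4}; that leaves 1.
At row 4, column 5: row 4 has {1,3,4,5}; column 5 has {3,4,5}; that leaves 2.
At row 5, column 5: row 5 has {2,3,4,5}; column 5 has {2,3,4,5}; that leaves 1.
At row 3, column 3: row 3 has {1,2,3,4}; column 3 has {1,2,3,4}; that leaves 5.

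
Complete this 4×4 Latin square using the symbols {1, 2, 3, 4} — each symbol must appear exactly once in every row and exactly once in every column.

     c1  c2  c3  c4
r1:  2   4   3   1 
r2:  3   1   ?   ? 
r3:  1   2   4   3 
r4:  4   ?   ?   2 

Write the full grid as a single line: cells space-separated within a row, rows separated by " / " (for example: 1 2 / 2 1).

2 4 3 1 / 3 1 2 4 / 1 2 4 3 / 4 3 1 2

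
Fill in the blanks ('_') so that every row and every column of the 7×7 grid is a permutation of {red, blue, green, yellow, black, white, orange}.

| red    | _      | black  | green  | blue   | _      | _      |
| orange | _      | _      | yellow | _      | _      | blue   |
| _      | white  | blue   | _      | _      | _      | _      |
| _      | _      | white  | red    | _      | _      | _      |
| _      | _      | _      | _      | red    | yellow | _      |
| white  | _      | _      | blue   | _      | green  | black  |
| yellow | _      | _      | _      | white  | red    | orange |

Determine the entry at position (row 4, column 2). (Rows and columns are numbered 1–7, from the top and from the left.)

orange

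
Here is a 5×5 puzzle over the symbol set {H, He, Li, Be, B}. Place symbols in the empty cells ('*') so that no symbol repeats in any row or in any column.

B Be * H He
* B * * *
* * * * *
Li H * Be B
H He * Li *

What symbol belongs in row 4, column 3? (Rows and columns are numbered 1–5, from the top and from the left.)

He

(r1,c3) = Li
(r2,c4) = He
(r3,c2) = Li
(r3,c4) = B
(r4,c3) = He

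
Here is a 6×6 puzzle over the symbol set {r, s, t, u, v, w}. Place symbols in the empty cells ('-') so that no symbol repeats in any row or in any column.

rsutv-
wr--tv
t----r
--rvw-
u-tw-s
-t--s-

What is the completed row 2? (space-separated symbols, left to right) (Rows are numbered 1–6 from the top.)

w r s u t v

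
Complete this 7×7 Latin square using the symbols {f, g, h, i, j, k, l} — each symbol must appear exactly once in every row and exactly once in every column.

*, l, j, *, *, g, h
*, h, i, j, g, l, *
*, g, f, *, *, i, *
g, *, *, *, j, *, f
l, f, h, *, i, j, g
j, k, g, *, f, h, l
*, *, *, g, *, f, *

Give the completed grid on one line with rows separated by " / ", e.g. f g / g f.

row 1 has {g,h,j,l}; column 5 has {f,g,i,j} — only k is left for (r1,c5).
row 2 has {g,h,i,j,l}; column 7 has {f,g,h,l} — only k is left for (r2,c7).
row 3 has {f,g,i}; column 7 has {f,g,h,k,l} — only j is left for (r3,c7).
row 4 has {f,g,j}; column 2 has {f,g,h,k,l} — only i is left for (r4,c2).
row 4 has {f,g,i,j}; column 6 has {f,g,h,i,j,l} — only k is left for (r4,c6).
row 5 has {f,g,h,i,j,l}; column 4 has {g,j} — only k is left for (r5,c4).
row 6 has {f,g,h,j,k,l}; column 4 has {g,j,k} — only i is left for (r6,c4).
row 7 has {f,g}; column 2 has {f,g,h,i,k,l} — only j is left for (r7,c2).
row 7 has {f,g,j}; column 7 has {f,g,h,j,k,l} — only i is left for (r7,c7).
row 1 has {g,h,j,k,l}; column 4 has {g,i,j,k} — only f is left for (r1,c4).
row 2 has {g,h,i,j,k,l}; column 1 has {g,j,l} — only f is left for (r2,c1).
row 4 has {f,g,i,j,k}; column 3 has {f,g,h,i,j} — only l is left for (r4,c3).
row 4 has {f,g,i,j,k,l}; column 4 has {f,g,i,j,k} — only h is left for (r4,c4).
row 7 has {f,g,i,j}; column 3 has {f,g,h,i,j,l} — only k is left for (r7,c3).
row 1 has {f,g,h,j,k,l}; column 1 has {f,g,j,l} — only i is left for (r1,c1).
row 3 has {f,g,i,j}; column 4 has {f,g,h,i,j,k} — only l is left for (r3,c4).
row 3 has {f,g,i,j,l}; column 5 has {f,g,i,j,k} — only h is left for (r3,c5).
row 7 has {f,g,i,j,k}; column 1 has {f,g,i,j,l} — only h is left for (r7,c1).
row 7 has {f,g,h,i,j,k}; column 5 has {f,g,h,i,j,k} — only l is left for (r7,c5).
row 3 has {f,g,h,i,j,l}; column 1 has {f,g,h,i,j,l} — only k is left for (r3,c1).

i l j f k g h / f h i j g l k / k g f l h i j / g i l h j k f / l f h k i j g / j k g i f h l / h j k g l f i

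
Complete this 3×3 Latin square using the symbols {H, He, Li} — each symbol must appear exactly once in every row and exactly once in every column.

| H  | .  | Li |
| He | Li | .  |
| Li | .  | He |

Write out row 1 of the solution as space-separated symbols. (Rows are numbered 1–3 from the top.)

(r1,c2) = He

H He Li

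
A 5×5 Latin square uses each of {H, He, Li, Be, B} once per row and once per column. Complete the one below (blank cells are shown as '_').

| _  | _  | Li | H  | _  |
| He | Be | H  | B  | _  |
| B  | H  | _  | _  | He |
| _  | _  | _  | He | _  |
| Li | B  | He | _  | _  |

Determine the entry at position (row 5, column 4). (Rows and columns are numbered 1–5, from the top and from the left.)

Be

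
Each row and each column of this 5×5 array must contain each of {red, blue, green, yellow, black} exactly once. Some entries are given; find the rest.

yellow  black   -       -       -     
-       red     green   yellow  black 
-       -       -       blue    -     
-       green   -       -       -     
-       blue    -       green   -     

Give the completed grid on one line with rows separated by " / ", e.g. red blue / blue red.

row 1 has {yellow,black}; column 4 has {blue,green,yellow} — only red is left for (r1,c4).
row 2 has {red,green,yellow,black}; column 1 has {yellow} — only blue is left for (r2,c1).
row 3 has {blue}; column 2 has {red,blue,green,black} — only yellow is left for (r3,c2).
row 4 has {green}; column 4 has {red,blue,green,yellow} — only black is left for (r4,c4).
row 1 has {red,yellow,black}; column 3 has {green} — only blue is left for (r1,c3).
row 1 has {red,blue,yellow,black}; column 5 has {black} — only green is left for (r1,c5).
row 3 has {blue,yellow}; column 5 has {green,black} — only red is left for (r3,c5).
row 4 has {green,black}; column 1 has {blue,yellow} — only red is left for (r4,c1).
row 4 has {red,green,black}; column 3 has {blue,green} — only yellow is left for (r4,c3).
row 4 has {red,green,yellow,black}; column 5 has {red,green,black} — only blue is left for (r4,c5).
row 5 has {blue,green}; column 1 has {red,blue,yellow} — only black is left for (r5,c1).
row 5 has {blue,green,black}; column 3 has {blue,green,yellow} — only red is left for (r5,c3).
row 5 has {red,blue,green,black}; column 5 has {red,blue,green,black} — only yellow is left for (r5,c5).
row 3 has {red,blue,yellow}; column 1 has {red,blue,yellow,black} — only green is left for (r3,c1).
row 3 has {red,blue,green,yellow}; column 3 has {red,blue,green,yellow} — only black is left for (r3,c3).

yellow black blue red green / blue red green yellow black / green yellow black blue red / red green yellow black blue / black blue red green yellow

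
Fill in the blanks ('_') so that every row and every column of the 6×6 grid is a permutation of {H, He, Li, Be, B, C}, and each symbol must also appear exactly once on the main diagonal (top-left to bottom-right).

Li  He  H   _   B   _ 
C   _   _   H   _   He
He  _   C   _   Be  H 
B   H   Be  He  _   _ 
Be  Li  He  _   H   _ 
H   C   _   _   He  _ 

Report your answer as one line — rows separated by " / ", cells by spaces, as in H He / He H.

Li He H C B Be / C Be B H Li He / He B C Li Be H / B H Be He C Li / Be Li He B H C / H C Li Be He B

(r2,c5) = Li
(r3,c2) = B
(r3,c4) = Li
(r4,c5) = C
(r4,c6) = Li
(r2,c2) = Be
(r2,c3) = B
(r6,c3) = Li
(r6,c6) = B
(r5,c6) = C
(r6,c4) = Be
(r1,c4) = C
(r1,c6) = Be
(r5,c4) = B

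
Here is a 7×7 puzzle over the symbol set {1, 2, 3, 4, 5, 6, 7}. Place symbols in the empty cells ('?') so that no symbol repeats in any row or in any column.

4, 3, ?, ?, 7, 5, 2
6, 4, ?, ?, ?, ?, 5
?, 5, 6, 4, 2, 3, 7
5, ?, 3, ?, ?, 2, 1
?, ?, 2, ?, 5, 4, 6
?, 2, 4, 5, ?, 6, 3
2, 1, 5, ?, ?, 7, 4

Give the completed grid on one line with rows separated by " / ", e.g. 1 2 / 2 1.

row 1 has {2,3,4,5,7}; column 3 has {2,3,4,5,6} — only 1 is left for (r1,c3).
row 1 has {1,2,3,4,5,7}; column 4 has {4,5} — only 6 is left for (r1,c4).
row 2 has {4,5,6}; column 3 has {1,2,3,4,5,6} — only 7 is left for (r2,c3).
row 2 has {4,5,6,7}; column 6 has {2,3,4,5,6,7} — only 1 is left for (r2,c6).
row 3 has {2,3,4,5,6,7}; column 1 has {2,4,5,6} — only 1 is left for (r3,c1).
row 4 has {1,2,3,5}; column 4 has {4,5,6} — only 7 is left for (r4,c4).
row 5 has {2,4,5,6}; column 2 has {1,2,3,4,5} — only 7 is left for (r5,c2).
row 6 has {2,3,4,5,6}; column 1 has {1,2,4,5,6} — only 7 is left for (r6,c1).
row 6 has {2,3,4,5,6,7}; column 5 has {2,5,7} — only 1 is left for (r6,c5).
row 7 has {1,2,4,5,7}; column 4 has {4,5,6,7} — only 3 is left for (r7,c4).
row 7 has {1,2,3,4,5,7}; column 5 has {1,2,5,7} — only 6 is left for (r7,c5).
row 2 has {1,4,5,6,7}; column 4 has {3,4,5,6,7} — only 2 is left for (r2,c4).
row 2 has {1,2,4,5,6,7}; column 5 has {1,2,5,6,7} — only 3 is left for (r2,c5).
row 4 has {1,2,3,5,7}; column 2 has {1,2,3,4,5,7} — only 6 is left for (r4,c2).
row 4 has {1,2,3,5,6,7}; column 5 has {1,2,3,5,6,7} — only 4 is left for (r4,c5).
row 5 has {2,4,5,6,7}; column 1 has {1,2,4,5,6,7} — only 3 is left for (r5,c1).
row 5 has {2,3,4,5,6,7}; column 4 has {2,3,4,5,6,7} — only 1 is left for (r5,c4).

4 3 1 6 7 5 2 / 6 4 7 2 3 1 5 / 1 5 6 4 2 3 7 / 5 6 3 7 4 2 1 / 3 7 2 1 5 4 6 / 7 2 4 5 1 6 3 / 2 1 5 3 6 7 4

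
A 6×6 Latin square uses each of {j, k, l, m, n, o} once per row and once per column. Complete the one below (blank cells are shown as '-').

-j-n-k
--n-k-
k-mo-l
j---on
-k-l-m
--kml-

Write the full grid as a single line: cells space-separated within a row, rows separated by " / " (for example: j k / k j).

(r1,c5) = m
(r2,c4) = j
(r2,c6) = o
(r3,c2) = n
(r3,c5) = j
(r4,c3) = l
(r4,c4) = k
(r5,c5) = n
(r6,c2) = o
(r6,c6) = j
(r1,c3) = o
(r4,c2) = m
(r5,c1) = o
(r5,c3) = j
(r6,c1) = n
(r1,c1) = l
(r2,c1) = m
(r2,c2) = l

l j o n m k / m l n j k o / k n m o j l / j m l k o n / o k j l n m / n o k m l j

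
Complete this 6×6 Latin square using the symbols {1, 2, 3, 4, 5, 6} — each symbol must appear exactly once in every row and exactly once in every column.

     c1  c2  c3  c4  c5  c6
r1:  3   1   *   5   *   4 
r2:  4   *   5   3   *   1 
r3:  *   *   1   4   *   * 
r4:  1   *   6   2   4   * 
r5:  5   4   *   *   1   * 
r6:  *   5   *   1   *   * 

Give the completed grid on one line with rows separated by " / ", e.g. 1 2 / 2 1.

3 1 2 5 6 4 / 4 6 5 3 2 1 / 6 2 1 4 5 3 / 1 3 6 2 4 5 / 5 4 3 6 1 2 / 2 5 4 1 3 6

Cell (r1,c3): row 1 has {1,3,4,5}; column 3 has {1,5,6} → 2.
Cell (r1,c5): row 1 has {1,2,3,4,5}; column 5 has {1,4} → 6.
Cell (r2,c5): row 2 has {1,3,4,5}; column 5 has {1,4,6} → 2.
Cell (r4,c2): row 4 has {1,2,4,6}; column 2 has {1,4,5} → 3.
Cell (r4,c6): row 4 has {1,2,3,4,6}; column 6 has {1,4} → 5.
Cell (r5,c3): row 5 has {1,4,5}; column 3 has {1,2,5,6} → 3.
Cell (r5,c4): row 5 has {1,3,4,5}; column 4 has {1,2,3,4,5} → 6.
Cell (r5,c6): row 5 has {1,3,4,5,6}; column 6 has {1,4,5} → 2.
Cell (r6,c3): row 6 has {1,5}; column 3 has {1,2,3,5,6} → 4.
Cell (r6,c5): row 6 has {1,4,5}; column 5 has {1,2,4,6} → 3.
Cell (r6,c6): row 6 has {1,3,4,5}; column 6 has {1,2,4,5} → 6.
Cell (r2,c2): row 2 has {1,2,3,4,5}; column 2 has {1,3,4,5} → 6.
Cell (r3,c2): row 3 has {1,4}; column 2 has {1,3,4,5,6} → 2.
Cell (r3,c5): row 3 has {1,2,4}; column 5 has {1,2,3,4,6} → 5.
Cell (r3,c6): row 3 has {1,2,4,5}; column 6 has {1,2,4,5,6} → 3.
Cell (r6,c1): row 6 has {1,3,4,5,6}; column 1 has {1,3,4,5} → 2.
Cell (r3,c1): row 3 has {1,2,3,4,5}; column 1 has {1,2,3,4,5} → 6.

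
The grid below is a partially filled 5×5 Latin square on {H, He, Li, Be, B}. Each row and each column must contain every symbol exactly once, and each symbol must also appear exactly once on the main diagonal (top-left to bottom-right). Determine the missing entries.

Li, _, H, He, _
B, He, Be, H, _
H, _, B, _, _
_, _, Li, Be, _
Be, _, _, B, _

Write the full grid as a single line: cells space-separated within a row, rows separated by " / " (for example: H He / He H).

Li B H He Be / B He Be H Li / H Be B Li He / He H Li Be B / Be Li He B H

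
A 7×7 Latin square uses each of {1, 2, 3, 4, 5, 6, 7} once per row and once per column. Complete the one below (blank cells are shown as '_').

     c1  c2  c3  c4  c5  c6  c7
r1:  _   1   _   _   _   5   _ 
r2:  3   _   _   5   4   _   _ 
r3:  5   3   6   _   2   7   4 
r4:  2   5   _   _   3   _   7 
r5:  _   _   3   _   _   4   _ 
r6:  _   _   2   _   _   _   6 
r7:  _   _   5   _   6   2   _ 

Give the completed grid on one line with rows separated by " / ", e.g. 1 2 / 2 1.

6 1 4 2 7 5 3 / 3 6 7 5 4 1 2 / 5 3 6 1 2 7 4 / 2 5 1 4 3 6 7 / 7 2 3 6 1 4 5 / 1 4 2 7 5 3 6 / 4 7 5 3 6 2 1

Cell (r1,c5): row 1 has {1,5}; column 5 has {2,3,4,6} → 7.
Cell (r3,c4): row 3 has {2,3,4,5,6,7}; column 4 has {5} → 1.
Cell (r1,c3): row 1 has {1,5,7}; column 3 has {2,3,5,6} → 4.
Cell (r4,c3): row 4 has {2,3,5,7}; column 3 has {2,3,4,5,6} → 1.
Cell (r4,c6): row 4 has {1,2,3,5,7}; column 6 has {2,4,5,7} → 6.
Cell (r1,c1): row 1 has {1,4,5,7}; column 1 has {2,3,5} → 6.
Cell (r2,c3): row 2 has {3,4,5}; column 3 has {1,2,3,4,5,6} → 7.
Cell (r2,c6): row 2 has {3,4,5,7}; column 6 has {2,4,5,6,7} → 1.
Cell (r2,c7): row 2 has {1,3,4,5,7}; column 7 has {4,6,7} → 2.
Cell (r4,c4): row 4 has {1,2,3,5,6,7}; column 4 has {1,5} → 4.
Cell (r6,c6): row 6 has {2,6}; column 6 has {1,2,4,5,6,7} → 3.
Cell (r1,c7): row 1 has {1,4,5,6,7}; column 7 has {2,4,6,7} → 3.
Cell (r2,c2): row 2 has {1,2,3,4,5,7}; column 2 has {1,3,5} → 6.
Cell (r6,c4): row 6 has {2,3,6}; column 4 has {1,4,5} → 7.
Cell (r7,c4): row 7 has {2,5,6}; column 4 has {1,4,5,7} → 3.
Cell (r7,c7): row 7 has {2,3,5,6}; column 7 has {2,3,4,6,7} → 1.
Cell (r1,c4): row 1 has {1,3,4,5,6,7}; column 4 has {1,3,4,5,7} → 2.
Cell (r5,c4): row 5 has {3,4}; column 4 has {1,2,3,4,5,7} → 6.
Cell (r5,c7): row 5 has {3,4,6}; column 7 has {1,2,3,4,6,7} → 5.
Cell (r6,c2): row 6 has {2,3,6,7}; column 2 has {1,3,5,6} → 4.
Cell (r7,c2): row 7 has {1,2,3,5,6}; column 2 has {1,3,4,5,6} → 7.
Cell (r5,c2): row 5 has {3,4,5,6}; column 2 has {1,3,4,5,6,7} → 2.
Cell (r5,c5): row 5 has {2,3,4,5,6}; column 5 has {2,3,4,6,7} → 1.
Cell (r6,c1): row 6 has {2,3,4,6,7}; column 1 has {2,3,5,6} → 1.
Cell (r6,c5): row 6 has {1,2,3,4,6,7}; column 5 has {1,2,3,4,6,7} → 5.
Cell (r7,c1): row 7 has {1,2,3,5,6,7}; column 1 has {1,2,3,5,6} → 4.
Cell (r5,c1): row 5 has {1,2,3,4,5,6}; column 1 has {1,2,3,4,5,6} → 7.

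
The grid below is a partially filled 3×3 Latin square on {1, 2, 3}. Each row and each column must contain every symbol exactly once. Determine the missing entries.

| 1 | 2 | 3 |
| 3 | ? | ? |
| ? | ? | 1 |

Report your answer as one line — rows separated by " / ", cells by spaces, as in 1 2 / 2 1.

(r2,c2) = 1
(r2,c3) = 2
(r3,c1) = 2
(r3,c2) = 3

1 2 3 / 3 1 2 / 2 3 1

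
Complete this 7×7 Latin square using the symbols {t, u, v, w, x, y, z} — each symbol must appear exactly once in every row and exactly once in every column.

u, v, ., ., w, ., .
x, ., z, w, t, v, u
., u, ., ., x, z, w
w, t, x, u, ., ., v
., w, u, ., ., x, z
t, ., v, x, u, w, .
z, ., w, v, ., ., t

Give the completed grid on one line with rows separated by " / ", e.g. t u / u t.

row 2 has {t,u,v,w,x,z}; column 2 has {t,u,v,w} — only y is left for (r2,c2).
row 4 has {t,u,v,w,x}; column 6 has {v,w,x,z} — only y is left for (r4,c6).
row 6 has {t,u,v,w,x}; column 2 has {t,u,v,w,y} — only z is left for (r6,c2).
row 6 has {t,u,v,w,x,z}; column 7 has {t,u,v,w,z} — only y is left for (r6,c7).
row 7 has {t,v,w,z}; column 2 has {t,u,v,w,y,z} — only x is left for (r7,c2).
row 7 has {t,v,w,x,z}; column 5 has {t,u,w,x} — only y is left for (r7,c5).
row 7 has {t,v,w,x,y,z}; column 6 has {v,w,x,y,z} — only u is left for (r7,c6).
row 1 has {u,v,w}; column 6 has {u,v,w,x,y,z} — only t is left for (r1,c6).
row 1 has {t,u,v,w}; column 7 has {t,u,v,w,y,z} — only x is left for (r1,c7).
row 4 has {t,u,v,w,x,y}; column 5 has {t,u,w,x,y} — only z is left for (r4,c5).
row 5 has {u,w,x,z}; column 5 has {t,u,w,x,y,z} — only v is left for (r5,c5).
row 1 has {t,u,v,w,x}; column 3 has {u,v,w,x,z} — only y is left for (r1,c3).
row 1 has {t,u,v,w,x,y}; column 4 has {u,v,w,x} — only z is left for (r1,c4).
row 3 has {u,w,x,z}; column 3 has {u,v,w,x,y,z} — only t is left for (r3,c3).
row 3 has {t,u,w,x,z}; column 4 has {u,v,w,x,z} — only y is left for (r3,c4).
row 5 has {u,v,w,x,z}; column 1 has {t,u,w,x,z} — only y is left for (r5,c1).
row 5 has {u,v,w,x,y,z}; column 4 has {u,v,w,x,y,z} — only t is left for (r5,c4).
row 3 has {t,u,w,x,y,z}; column 1 has {t,u,w,x,y,z} — only v is left for (r3,c1).

u v y z w t x / x y z w t v u / v u t y x z w / w t x u z y v / y w u t v x z / t z v x u w y / z x w v y u t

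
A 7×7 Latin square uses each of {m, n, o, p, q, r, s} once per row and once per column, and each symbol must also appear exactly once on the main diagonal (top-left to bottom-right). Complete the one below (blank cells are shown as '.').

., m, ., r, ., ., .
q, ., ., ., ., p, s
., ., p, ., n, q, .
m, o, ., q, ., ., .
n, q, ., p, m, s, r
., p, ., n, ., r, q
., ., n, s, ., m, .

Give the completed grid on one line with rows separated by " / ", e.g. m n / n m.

At row 2, column 2: row 2 has {p,q,s}; column 2 has {m,o,p,q}; the diagonal has {m,p,q,r}; that leaves n.
At row 4, column 6: row 4 has {m,o,q}; column 6 has {m,p,q,r,s}; that leaves n.
At row 4, column 7: row 4 has {m,n,o,q}; column 7 has {q,r,s}; that leaves p.
At row 5, column 3: row 5 has {m,n,p,q,r,s}; column 3 has {n,p}; that leaves o.
At row 7, column 2: row 7 has {m,n,s}; column 2 has {m,n,o,p,q}; that leaves r.
At row 7, column 7: row 7 has {m,n,r,s}; column 7 has {p,q,r,s}; the diagonal has {m,n,p,q,r}; that leaves o.
At row 1, column 1: row 1 has {m,r}; column 1 has {m,n,q}; the diagonal has {m,n,o,p,q,r}; that leaves s.
At row 1, column 3: row 1 has {m,r,s}; column 3 has {n,o,p}; that leaves q.
At row 1, column 6: row 1 has {m,q,r,s}; column 6 has {m,n,p,q,r,s}; that leaves o.
At row 1, column 7: row 1 has {m,o,q,r,s}; column 7 has {o,p,q,r,s}; that leaves n.
At row 3, column 2: row 3 has {n,p,q}; column 2 has {m,n,o,p,q,r}; that leaves s.
At row 3, column 7: row 3 has {n,p,q,s}; column 7 has {n,o,p,q,r,s}; that leaves m.
At row 6, column 1: row 6 has {n,p,q,r}; column 1 has {m,n,q,s}; that leaves o.
At row 6, column 5: row 6 has {n,o,p,q,r}; column 5 has {m,n}; that leaves s.
At row 7, column 1: row 7 has {m,n,o,r,s}; column 1 has {m,n,o,q,s}; that leaves p.
At row 7, column 5: row 7 has {m,n,o,p,r,s}; column 5 has {m,n,s}; that leaves q.
At row 1, column 5: row 1 has {m,n,o,q,r,s}; column 5 has {m,n,q,s}; that leaves p.
At row 3, column 1: row 3 has {m,n,p,q,s}; column 1 has {m,n,o,p,q,s}; that leaves r.
At row 3, column 4: row 3 has {m,n,p,q,r,s}; column 4 has {n,p,q,r,s}; that leaves o.
At row 4, column 5: row 4 has {m,n,o,p,q}; column 5 has {m,n,p,q,s}; that leaves r.
At row 6, column 3: row 6 has {n,o,p,q,r,s}; column 3 has {n,o,p,q}; that leaves m.
At row 2, column 3: row 2 has {n,p,q,s}; column 3 has {m,n,o,p,q}; that leaves r.
At row 2, column 4: row 2 has {n,p,q,r,s}; column 4 has {n,o,p,q,r,s}; that leaves m.
At row 2, column 5: row 2 has {m,n,p,q,r,s}; column 5 has {m,n,p,q,r,s}; that leaves o.
At row 4, column 3: row 4 has {m,n,o,p,q,r}; column 3 has {m,n,o,p,q,r}; that leaves s.

s m q r p o n / q n r m o p s / r s p o n q m / m o s q r n p / n q o p m s r / o p m n s r q / p r n s q m o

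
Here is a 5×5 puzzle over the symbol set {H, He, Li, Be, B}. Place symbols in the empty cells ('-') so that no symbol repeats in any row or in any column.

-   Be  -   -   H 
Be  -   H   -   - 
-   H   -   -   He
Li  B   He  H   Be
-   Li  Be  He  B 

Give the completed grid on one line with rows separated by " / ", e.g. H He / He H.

He Be B Li H / Be He H B Li / B H Li Be He / Li B He H Be / H Li Be He B

(r2,c2) = He
(r2,c5) = Li
(r3,c1) = B
(r3,c3) = Li
(r3,c4) = Be
(r5,c1) = H
(r1,c1) = He
(r1,c3) = B
(r1,c4) = Li
(r2,c4) = B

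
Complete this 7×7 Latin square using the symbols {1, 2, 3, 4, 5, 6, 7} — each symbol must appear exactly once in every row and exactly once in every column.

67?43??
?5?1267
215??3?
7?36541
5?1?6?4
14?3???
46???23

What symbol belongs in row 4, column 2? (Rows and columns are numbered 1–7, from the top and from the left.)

(r1,c3): row 1 has {3,4,6,7}; column 3 has {1,3,5}, so it must be 2.
(r1,c7): row 1 has {2,3,4,6,7}; column 7 has {1,3,4,7}, so it must be 5.
(r2,c1): row 2 has {1,2,5,6,7}; column 1 has {1,2,4,5,6,7}, so it must be 3.
(r2,c3): row 2 has {1,2,3,5,6,7}; column 3 has {1,2,3,5}, so it must be 4.
(r3,c4): row 3 has {1,2,3,5}; column 4 has {1,3,4,6}, so it must be 7.
(r3,c5): row 3 has {1,2,3,5,7}; column 5 has {2,3,5,6}, so it must be 4.
(r3,c7): row 3 has {1,2,3,4,5,7}; column 7 has {1,3,4,5,7}, so it must be 6.
(r4,c2): row 4 has {1,3,4,5,6,7}; column 2 has {1,4,5,6,7}, so it must be 2.

2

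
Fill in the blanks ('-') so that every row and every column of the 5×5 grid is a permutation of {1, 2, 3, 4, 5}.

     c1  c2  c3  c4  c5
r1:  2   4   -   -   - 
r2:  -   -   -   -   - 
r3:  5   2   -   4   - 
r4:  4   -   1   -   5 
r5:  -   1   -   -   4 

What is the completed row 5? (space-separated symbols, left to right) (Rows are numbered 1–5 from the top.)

(r3,c3) = 3
(r3,c5) = 1
(r4,c2) = 3
(r4,c4) = 2
(r5,c1) = 3
(r5,c4) = 5
(r1,c3) = 5
(r1,c5) = 3
(r2,c1) = 1
(r2,c2) = 5
(r2,c4) = 3
(r2,c5) = 2
(r5,c3) = 2

3 1 2 5 4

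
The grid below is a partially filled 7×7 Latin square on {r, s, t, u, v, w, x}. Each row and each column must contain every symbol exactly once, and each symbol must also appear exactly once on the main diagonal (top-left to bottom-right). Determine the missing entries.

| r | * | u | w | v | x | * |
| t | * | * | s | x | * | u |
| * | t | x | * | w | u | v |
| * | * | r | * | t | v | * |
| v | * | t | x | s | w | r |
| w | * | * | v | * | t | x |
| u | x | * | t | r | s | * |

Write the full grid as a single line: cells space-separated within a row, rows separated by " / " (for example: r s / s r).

At row 1, column 2: row 1 has {r,u,v,w,x}; column 2 has {t,x}; that leaves s.
At row 1, column 7: row 1 has {r,s,u,v,w,x}; column 7 has {r,u,v,x}; that leaves t.
At row 2, column 6: row 2 has {s,t,u,x}; column 6 has {s,t,u,v,w,x}; that leaves r.
At row 3, column 1: row 3 has {t,u,v,w,x}; column 1 has {r,t,u,v,w}; that leaves s.
At row 3, column 4: row 3 has {s,t,u,v,w,x}; column 4 has {s,t,v,w,x}; that leaves r.
At row 4, column 1: row 4 has {r,t,v}; column 1 has {r,s,t,u,v,w}; that leaves x.
At row 4, column 4: row 4 has {r,t,v,x}; column 4 has {r,s,t,v,w,x}; the diagonal has {r,s,t,x}; that leaves u.
At row 5, column 2: row 5 has {r,s,t,v,w,x}; column 2 has {s,t,x}; that leaves u.
At row 6, column 2: row 6 has {t,v,w,x}; column 2 has {s,t,u,x}; that leaves r.
At row 6, column 3: row 6 has {r,t,v,w,x}; column 3 has {r,t,u,x}; that leaves s.
At row 6, column 5: row 6 has {r,s,t,v,w,x}; column 5 has {r,s,t,v,w,x}; that leaves u.
At row 7, column 7: row 7 has {r,s,t,u,x}; column 7 has {r,t,u,v,x}; the diagonal has {r,s,t,u,x}; that leaves w.
At row 2, column 2: row 2 has {r,s,t,u,x}; column 2 has {r,s,t,u,x}; the diagonal has {r,s,t,u,w,x}; that leaves v.
At row 2, column 3: row 2 has {r,s,t,u,v,x}; column 3 has {r,s,t,u,x}; that leaves w.
At row 4, column 2: row 4 has {r,t,u,v,x}; column 2 has {r,s,t,u,v,x}; that leaves w.
At row 4, column 7: row 4 has {r,t,u,v,w,x}; column 7 has {r,t,u,v,w,x}; that leaves s.
At row 7, column 3: row 7 has {r,s,t,u,w,x}; column 3 has {r,s,t,u,w,x}; that leaves v.

r s u w v x t / t v w s x r u / s t x r w u v / x w r u t v s / v u t x s w r / w r s v u t x / u x v t r s w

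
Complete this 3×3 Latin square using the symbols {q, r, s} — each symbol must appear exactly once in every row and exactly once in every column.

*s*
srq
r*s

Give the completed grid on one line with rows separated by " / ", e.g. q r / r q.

q s r / s r q / r q s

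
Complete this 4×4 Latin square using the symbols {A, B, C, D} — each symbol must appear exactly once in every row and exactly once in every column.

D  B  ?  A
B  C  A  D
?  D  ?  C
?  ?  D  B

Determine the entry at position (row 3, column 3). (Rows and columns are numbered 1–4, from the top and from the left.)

(r1,c3) = C
(r3,c1) = A
(r3,c3) = B

B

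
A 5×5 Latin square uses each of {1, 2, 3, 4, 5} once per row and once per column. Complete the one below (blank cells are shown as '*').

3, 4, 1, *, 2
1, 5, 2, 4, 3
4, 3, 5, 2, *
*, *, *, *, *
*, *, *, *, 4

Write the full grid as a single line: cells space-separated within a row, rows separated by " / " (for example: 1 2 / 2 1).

3 4 1 5 2 / 1 5 2 4 3 / 4 3 5 2 1 / 2 1 4 3 5 / 5 2 3 1 4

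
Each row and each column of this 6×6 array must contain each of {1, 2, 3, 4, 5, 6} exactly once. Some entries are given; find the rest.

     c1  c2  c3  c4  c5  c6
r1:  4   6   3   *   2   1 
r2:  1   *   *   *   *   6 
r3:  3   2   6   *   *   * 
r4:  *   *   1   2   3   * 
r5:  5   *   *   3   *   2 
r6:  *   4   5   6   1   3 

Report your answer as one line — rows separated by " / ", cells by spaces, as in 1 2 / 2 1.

Cell (r1,c4): row 1 has {1,2,3,4,6}; column 4 has {2,3,6} → 5.
Cell (r2,c4): row 2 has {1,6}; column 4 has {2,3,5,6} → 4.
Cell (r2,c5): row 2 has {1,4,6}; column 5 has {1,2,3} → 5.
Cell (r3,c4): row 3 has {2,3,6}; column 4 has {2,3,4,5,6} → 1.
Cell (r3,c5): row 3 has {1,2,3,6}; column 5 has {1,2,3,5} → 4.
Cell (r3,c6): row 3 has {1,2,3,4,6}; column 6 has {1,2,3,6} → 5.
Cell (r4,c1): row 4 has {1,2,3}; column 1 has {1,3,4,5} → 6.
Cell (r4,c2): row 4 has {1,2,3,6}; column 2 has {2,4,6} → 5.
Cell (r4,c6): row 4 has {1,2,3,5,6}; column 6 has {1,2,3,5,6} → 4.
Cell (r5,c2): row 5 has {2,3,5}; column 2 has {2,4,5,6} → 1.
Cell (r5,c3): row 5 has {1,2,3,5}; column 3 has {1,3,5,6} → 4.
Cell (r5,c5): row 5 has {1,2,3,4,5}; column 5 has {1,2,3,4,5} → 6.
Cell (r6,c1): row 6 has {1,3,4,5,6}; column 1 has {1,3,4,5,6} → 2.
Cell (r2,c2): row 2 has {1,4,5,6}; column 2 has {1,2,4,5,6} → 3.
Cell (r2,c3): row 2 has {1,3,4,5,6}; column 3 has {1,3,4,5,6} → 2.

4 6 3 5 2 1 / 1 3 2 4 5 6 / 3 2 6 1 4 5 / 6 5 1 2 3 4 / 5 1 4 3 6 2 / 2 4 5 6 1 3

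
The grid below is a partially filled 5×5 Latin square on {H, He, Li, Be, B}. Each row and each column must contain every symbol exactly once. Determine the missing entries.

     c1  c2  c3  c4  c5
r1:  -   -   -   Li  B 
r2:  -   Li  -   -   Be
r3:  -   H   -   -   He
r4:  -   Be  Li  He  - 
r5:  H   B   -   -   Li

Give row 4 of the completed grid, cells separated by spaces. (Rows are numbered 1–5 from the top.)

B Be Li He H

(r1,c2) = He
(r4,c1) = B
(r4,c5) = H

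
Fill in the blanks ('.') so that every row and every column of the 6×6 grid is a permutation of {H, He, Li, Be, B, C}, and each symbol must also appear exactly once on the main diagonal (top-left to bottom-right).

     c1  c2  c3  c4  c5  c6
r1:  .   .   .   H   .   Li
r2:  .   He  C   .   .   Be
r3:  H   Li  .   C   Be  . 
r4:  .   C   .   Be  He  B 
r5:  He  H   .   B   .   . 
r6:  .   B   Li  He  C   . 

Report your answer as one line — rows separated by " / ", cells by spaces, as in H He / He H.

C Be He H B Li / B He C Li H Be / H Li B C Be He / Li C H Be He B / He H Be B Li C / Be B Li He C H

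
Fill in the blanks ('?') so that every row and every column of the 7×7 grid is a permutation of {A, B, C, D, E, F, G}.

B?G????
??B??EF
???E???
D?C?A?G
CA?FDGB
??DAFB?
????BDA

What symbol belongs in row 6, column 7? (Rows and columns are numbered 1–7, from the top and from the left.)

E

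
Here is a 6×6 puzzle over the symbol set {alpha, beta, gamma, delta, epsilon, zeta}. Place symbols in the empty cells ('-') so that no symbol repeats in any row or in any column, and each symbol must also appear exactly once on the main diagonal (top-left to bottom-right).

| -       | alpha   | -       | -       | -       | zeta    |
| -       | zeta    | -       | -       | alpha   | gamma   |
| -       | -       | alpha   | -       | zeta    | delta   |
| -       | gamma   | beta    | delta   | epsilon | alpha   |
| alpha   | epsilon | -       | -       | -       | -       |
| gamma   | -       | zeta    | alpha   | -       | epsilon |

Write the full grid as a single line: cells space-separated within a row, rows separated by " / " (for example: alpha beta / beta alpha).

beta alpha gamma epsilon delta zeta / delta zeta epsilon beta alpha gamma / epsilon beta alpha gamma zeta delta / zeta gamma beta delta epsilon alpha / alpha epsilon delta zeta gamma beta / gamma delta zeta alpha beta epsilon

(r1,c1) = beta
(r3,c1) = epsilon
(r3,c2) = beta
(r3,c4) = gamma
(r4,c1) = zeta
(r5,c5) = gamma
(r5,c6) = beta
(r6,c2) = delta
(r6,c5) = beta
(r1,c4) = epsilon
(r1,c5) = delta
(r2,c1) = delta
(r2,c3) = epsilon
(r2,c4) = beta
(r5,c3) = delta
(r5,c4) = zeta
(r1,c3) = gamma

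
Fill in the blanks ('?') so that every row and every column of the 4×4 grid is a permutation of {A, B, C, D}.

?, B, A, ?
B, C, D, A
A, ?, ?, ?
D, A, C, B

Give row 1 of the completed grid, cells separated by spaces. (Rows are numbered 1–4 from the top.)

C B A D

(r1,c1): row 1 has {A,B}; column 1 has {A,B,D}, so it must be C.
(r1,c4): row 1 has {A,B,C}; column 4 has {A,B}, so it must be D.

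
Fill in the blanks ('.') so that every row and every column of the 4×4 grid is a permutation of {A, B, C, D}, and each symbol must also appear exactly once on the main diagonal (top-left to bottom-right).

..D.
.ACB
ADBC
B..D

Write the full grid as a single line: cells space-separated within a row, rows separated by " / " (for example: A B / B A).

row 1 has {D}; column 1 has {A,B}; the diagonal has {A,B,D} — only C is left for (r1,c1).
row 1 has {C,D}; column 2 has {A,D} — only B is left for (r1,c2).
row 1 has {B,C,D}; column 4 has {B,C,D} — only A is left for (r1,c4).
row 2 has {A,B,C}; column 1 has {A,B,C} — only D is left for (r2,c1).
row 4 has {B,D}; column 2 has {A,B,D} — only C is left for (r4,c2).
row 4 has {B,C,D}; column 3 has {B,C,D} — only A is left for (r4,c3).

C B D A / D A C B / A D B C / B C A D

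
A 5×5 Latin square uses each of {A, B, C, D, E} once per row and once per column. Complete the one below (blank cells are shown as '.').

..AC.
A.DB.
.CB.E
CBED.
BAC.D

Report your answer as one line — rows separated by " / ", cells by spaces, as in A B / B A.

(r1,c5) = B
(r2,c2) = E
(r2,c5) = C
(r3,c1) = D
(r3,c4) = A
(r4,c5) = A
(r5,c4) = E
(r1,c1) = E
(r1,c2) = D

E D A C B / A E D B C / D C B A E / C B E D A / B A C E D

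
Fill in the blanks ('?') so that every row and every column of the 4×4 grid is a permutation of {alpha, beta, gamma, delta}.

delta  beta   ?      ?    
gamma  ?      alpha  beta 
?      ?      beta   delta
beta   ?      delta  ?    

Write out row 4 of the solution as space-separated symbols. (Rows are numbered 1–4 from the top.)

beta alpha delta gamma

(r1,c3) = gamma
(r1,c4) = alpha
(r2,c2) = delta
(r3,c1) = alpha
(r3,c2) = gamma
(r4,c2) = alpha
(r4,c4) = gamma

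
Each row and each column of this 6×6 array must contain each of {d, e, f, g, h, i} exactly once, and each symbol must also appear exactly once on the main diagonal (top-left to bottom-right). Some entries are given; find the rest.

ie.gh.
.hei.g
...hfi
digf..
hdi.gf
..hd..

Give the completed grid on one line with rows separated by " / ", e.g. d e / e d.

(r1,c6): row 1 has {e,g,h,i}; column 6 has {f,g,i}, so it must be d.
(r2,c1): row 2 has {e,g,h,i}; column 1 has {d,h,i}, so it must be f.
(r2,c5): row 2 has {e,f,g,h,i}; column 5 has {f,g,h}, so it must be d.
(r3,c2): row 3 has {f,h,i}; column 2 has {d,e,h,i}, so it must be g.
(r3,c3): row 3 has {f,g,h,i}; column 3 has {e,g,h,i}; the diagonal has {f,g,h,i}, so it must be d.
(r4,c5): row 4 has {d,f,g,i}; column 5 has {d,f,g,h}, so it must be e.
(r4,c6): row 4 has {d,e,f,g,i}; column 6 has {d,f,g,i}, so it must be h.
(r5,c4): row 5 has {d,f,g,h,i}; column 4 has {d,f,g,h,i}, so it must be e.
(r6,c2): row 6 has {d,h}; column 2 has {d,e,g,h,i}, so it must be f.
(r6,c5): row 6 has {d,f,h}; column 5 has {d,e,f,g,h}, so it must be i.
(r6,c6): row 6 has {d,f,h,i}; column 6 has {d,f,g,h,i}; the diagonal has {d,f,g,h,i}, so it must be e.
(r1,c3): row 1 has {d,e,g,h,i}; column 3 has {d,e,g,h,i}, so it must be f.
(r3,c1): row 3 has {d,f,g,h,i}; column 1 has {d,f,h,i}, so it must be e.
(r6,c1): row 6 has {d,e,f,h,i}; column 1 has {d,e,f,h,i}, so it must be g.

i e f g h d / f h e i d g / e g d h f i / d i g f e h / h d i e g f / g f h d i e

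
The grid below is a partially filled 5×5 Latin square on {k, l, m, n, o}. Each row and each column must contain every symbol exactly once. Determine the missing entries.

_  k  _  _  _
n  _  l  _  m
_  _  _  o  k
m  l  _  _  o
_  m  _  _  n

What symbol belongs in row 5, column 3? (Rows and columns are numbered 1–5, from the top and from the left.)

o

(r1,c5) = l
(r2,c2) = o
(r2,c4) = k
(r3,c1) = l
(r3,c2) = n
(r3,c3) = m
(r4,c4) = n
(r5,c4) = l
(r1,c1) = o
(r1,c3) = n
(r1,c4) = m
(r4,c3) = k
(r5,c1) = k
(r5,c3) = o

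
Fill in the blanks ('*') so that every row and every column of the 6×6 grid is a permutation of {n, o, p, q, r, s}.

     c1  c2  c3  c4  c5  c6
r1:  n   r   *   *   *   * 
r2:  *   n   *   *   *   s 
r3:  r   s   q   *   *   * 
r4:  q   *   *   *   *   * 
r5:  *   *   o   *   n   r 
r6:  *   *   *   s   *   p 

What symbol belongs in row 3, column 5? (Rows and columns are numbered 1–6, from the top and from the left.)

(r6,c1): row 6 has {p,s}; column 1 has {n,q,r}, so it must be o.
(r6,c2): row 6 has {o,p,s}; column 2 has {n,r,s}, so it must be q.
(r6,c5): row 6 has {o,p,q,s}; column 5 has {n}, so it must be r.
(r2,c1): row 2 has {n,s}; column 1 has {n,o,q,r}, so it must be p.
(r2,c3): row 2 has {n,p,s}; column 3 has {o,q}, so it must be r.
(r5,c1): row 5 has {n,o,r}; column 1 has {n,o,p,q,r}, so it must be s.
(r5,c2): row 5 has {n,o,r,s}; column 2 has {n,q,r,s}, so it must be p.
(r5,c4): row 5 has {n,o,p,r,s}; column 4 has {s}, so it must be q.
(r6,c3): row 6 has {o,p,q,r,s}; column 3 has {o,q,r}, so it must be n.
(r2,c4): row 2 has {n,p,r,s}; column 4 has {q,s}, so it must be o.
(r2,c5): row 2 has {n,o,p,r,s}; column 5 has {n,r}, so it must be q.
(r4,c2): row 4 has {q}; column 2 has {n,p,q,r,s}, so it must be o.
(r4,c6): row 4 has {o,q}; column 6 has {p,r,s}, so it must be n.
(r1,c4): row 1 has {n,r}; column 4 has {o,q,s}, so it must be p.
(r3,c4): row 3 has {q,r,s}; column 4 has {o,p,q,s}, so it must be n.
(r3,c6): row 3 has {n,q,r,s}; column 6 has {n,p,r,s}, so it must be o.
(r4,c4): row 4 has {n,o,q}; column 4 has {n,o,p,q,s}, so it must be r.
(r1,c3): row 1 has {n,p,r}; column 3 has {n,o,q,r}, so it must be s.
(r1,c5): row 1 has {n,p,r,s}; column 5 has {n,q,r}, so it must be o.
(r1,c6): row 1 has {n,o,p,r,s}; column 6 has {n,o,p,r,s}, so it must be q.
(r3,c5): row 3 has {n,o,q,r,s}; column 5 has {n,o,q,r}, so it must be p.

p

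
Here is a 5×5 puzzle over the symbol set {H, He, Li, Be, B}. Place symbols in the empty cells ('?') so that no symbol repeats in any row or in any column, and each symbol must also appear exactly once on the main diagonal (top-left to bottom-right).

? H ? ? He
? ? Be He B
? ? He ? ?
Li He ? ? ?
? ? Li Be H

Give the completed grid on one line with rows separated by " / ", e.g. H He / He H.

Be H B Li He / H Li Be He B / B Be He H Li / Li He H B Be / He B Li Be H

At row 1, column 3: row 1 has {H,He}; column 3 has {He,Li,Be}; that leaves B.
At row 1, column 4: row 1 has {H,He,B}; column 4 has {He,Be}; that leaves Li.
At row 2, column 1: row 2 has {He,Be,B}; column 1 has {Li}; that leaves H.
At row 2, column 2: row 2 has {H,He,Be,B}; column 2 has {H,He}; the diagonal has {H,He}; that leaves Li.
At row 4, column 3: row 4 has {He,Li}; column 3 has {He,Li,Be,B}; that leaves H.
At row 4, column 4: row 4 has {H,He,Li}; column 4 has {He,Li,Be}; the diagonal has {H,He,Li}; that leaves B.
At row 4, column 5: row 4 has {H,He,Li,B}; column 5 has {H,He,B}; that leaves Be.
At row 5, column 2: row 5 has {H,Li,Be}; column 2 has {H,He,Li}; that leaves B.
At row 1, column 1: row 1 has {H,He,Li,B}; column 1 has {H,Li}; the diagonal has {H,He,Li,B}; that leaves Be.
At row 3, column 1: row 3 has {He}; column 1 has {H,Li,Be}; that leaves B.
At row 3, column 2: row 3 has {He,B}; column 2 has {H,He,Li,B}; that leaves Be.
At row 3, column 4: row 3 has {He,Be,B}; column 4 has {He,Li,Be,B}; that leaves H.
At row 3, column 5: row 3 has {H,He,Be,B}; column 5 has {H,He,Be,B}; that leaves Li.
At row 5, column 1: row 5 has {H,Li,Be,B}; column 1 has {H,Li,Be,B}; that leaves He.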